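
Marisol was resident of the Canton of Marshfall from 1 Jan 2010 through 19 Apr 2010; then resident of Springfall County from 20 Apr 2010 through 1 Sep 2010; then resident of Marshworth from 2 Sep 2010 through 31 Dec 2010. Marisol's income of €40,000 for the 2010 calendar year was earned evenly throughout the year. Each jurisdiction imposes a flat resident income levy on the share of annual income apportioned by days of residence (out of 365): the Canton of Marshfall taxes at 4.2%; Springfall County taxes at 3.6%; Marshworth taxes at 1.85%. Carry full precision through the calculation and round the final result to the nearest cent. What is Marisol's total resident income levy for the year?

€1,279.62

The Canton of Marshfall, 1 Jan – 19 Apr 2010: 109 days → €40,000 × 4.2% × 109/365 = €501.6986
Springfall County, 20 Apr – 1 Sep 2010: 135 days → €40,000 × 3.6% × 135/365 = €532.6027
Marshworth, 2 Sep – 31 Dec 2010: 121 days → €40,000 × 1.85% × 121/365 = €245.3151
Total = €1,279.6164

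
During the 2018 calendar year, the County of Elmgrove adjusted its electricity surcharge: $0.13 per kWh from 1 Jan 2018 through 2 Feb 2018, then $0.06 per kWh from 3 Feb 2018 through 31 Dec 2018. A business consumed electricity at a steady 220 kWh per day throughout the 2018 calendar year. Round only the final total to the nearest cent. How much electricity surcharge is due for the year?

$5,326.20

1 Jan – 2 Feb 2018: 33 days × 220 kWh/day = 7,260 kWh at $0.13/kWh → $943.80
3 Feb – 31 Dec 2018: 332 days × 220 kWh/day = 73,040 kWh at $0.06/kWh → $4,382.40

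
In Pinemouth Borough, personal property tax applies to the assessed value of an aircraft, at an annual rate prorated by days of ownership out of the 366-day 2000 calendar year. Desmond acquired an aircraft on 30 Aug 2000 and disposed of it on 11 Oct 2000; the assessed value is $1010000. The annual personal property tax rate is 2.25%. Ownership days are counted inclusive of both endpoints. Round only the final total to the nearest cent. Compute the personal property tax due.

$2669.88

Days held (30 Aug – 11 Oct 2000): 43 out of 366
Tax = $1010000 × 2.25% × 43/366 = $2669.8770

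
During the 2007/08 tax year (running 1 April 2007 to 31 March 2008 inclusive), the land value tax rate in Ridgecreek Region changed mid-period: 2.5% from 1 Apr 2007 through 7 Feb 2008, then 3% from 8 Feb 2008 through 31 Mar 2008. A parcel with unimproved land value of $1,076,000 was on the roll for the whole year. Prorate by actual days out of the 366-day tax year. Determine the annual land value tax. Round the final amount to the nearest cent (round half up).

$27,679.07

1 Apr 2007 – 7 Feb 2008: 313 days at 2.5% → $1,076,000 × 2.5% × 313/366 = $23,004.6448
8 Feb – 31 Mar 2008: 53 days at 3% → $1,076,000 × 3% × 53/366 = $4,674.4262
Total = $27,679.0710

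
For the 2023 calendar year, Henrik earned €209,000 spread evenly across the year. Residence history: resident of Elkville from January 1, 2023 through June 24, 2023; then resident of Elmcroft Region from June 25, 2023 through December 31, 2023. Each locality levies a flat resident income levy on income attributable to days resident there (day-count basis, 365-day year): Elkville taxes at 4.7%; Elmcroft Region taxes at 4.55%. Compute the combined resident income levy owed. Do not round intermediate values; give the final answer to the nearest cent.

€9,659.81

Elkville, January 1 – June 24, 2023: 175 days → €209,000 × 4.7% × 175/365 = €4,709.6575
Elmcroft Region, June 25 – December 31, 2023: 190 days → €209,000 × 4.55% × 190/365 = €4,950.1507
Total = €9,659.8082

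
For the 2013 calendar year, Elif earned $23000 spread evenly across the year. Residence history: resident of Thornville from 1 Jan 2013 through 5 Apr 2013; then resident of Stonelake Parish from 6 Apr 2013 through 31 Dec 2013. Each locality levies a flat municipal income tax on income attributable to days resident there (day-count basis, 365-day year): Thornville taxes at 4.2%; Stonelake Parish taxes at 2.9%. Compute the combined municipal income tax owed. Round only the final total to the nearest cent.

$744.82

Thornville, 1 Jan – 5 Apr 2013: 95 days → $23000 × 4.2% × 95/365 = $251.4247
Stonelake Parish, 6 Apr – 31 Dec 2013: 270 days → $23000 × 2.9% × 270/365 = $493.3973
Total = $744.8219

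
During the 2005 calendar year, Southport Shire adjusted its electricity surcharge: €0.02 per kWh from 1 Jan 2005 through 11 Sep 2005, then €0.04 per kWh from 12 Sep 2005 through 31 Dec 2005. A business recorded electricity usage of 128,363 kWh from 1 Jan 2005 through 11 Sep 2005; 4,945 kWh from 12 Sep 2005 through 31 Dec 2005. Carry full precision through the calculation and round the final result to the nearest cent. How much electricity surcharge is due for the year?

1 Jan – 11 Sep 2005: 128,363 kWh at €0.02/kWh → €2,567.26
12 Sep – 31 Dec 2005: 4,945 kWh at €0.04/kWh → €197.80

€2,765.06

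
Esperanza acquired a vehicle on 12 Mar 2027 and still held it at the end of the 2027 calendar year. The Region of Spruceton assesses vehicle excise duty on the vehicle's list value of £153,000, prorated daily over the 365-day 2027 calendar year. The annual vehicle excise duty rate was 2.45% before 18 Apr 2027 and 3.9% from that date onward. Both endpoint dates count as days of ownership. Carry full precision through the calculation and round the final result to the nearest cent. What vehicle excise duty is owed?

12 Mar – 17 Apr 2027: 37 days at 2.45% → £153,000 × 2.45% × 37/365 = £379.9849
18 Apr – 31 Dec 2027: 258 days at 3.9% → £153,000 × 3.9% × 258/365 = £4,217.7699
Total = £4,597.7548

£4,597.75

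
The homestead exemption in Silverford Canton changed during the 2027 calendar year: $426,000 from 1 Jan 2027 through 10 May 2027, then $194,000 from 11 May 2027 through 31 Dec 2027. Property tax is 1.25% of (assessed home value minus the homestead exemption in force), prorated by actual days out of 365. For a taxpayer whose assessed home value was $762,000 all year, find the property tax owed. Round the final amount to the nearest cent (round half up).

1 Jan – 10 May 2027: 130 days, exemption $426,000 → ($762,000 − $426,000) × 1.25% × 130/365 = $1,495.8904
11 May – 31 Dec 2027: 235 days, exemption $194,000 → ($762,000 − $194,000) × 1.25% × 235/365 = $4,571.2329
Total = $6,067.1233

$6,067.12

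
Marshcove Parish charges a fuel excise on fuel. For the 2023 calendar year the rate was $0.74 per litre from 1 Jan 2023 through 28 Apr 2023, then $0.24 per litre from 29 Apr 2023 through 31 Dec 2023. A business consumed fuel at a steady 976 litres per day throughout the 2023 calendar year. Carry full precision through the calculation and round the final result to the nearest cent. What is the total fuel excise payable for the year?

$143,081.60

1 Jan – 28 Apr 2023: 118 days × 976 litres/day = 115,168 litres at $0.74/litre → $85,224.32
29 Apr – 31 Dec 2023: 247 days × 976 litres/day = 241,072 litres at $0.24/litre → $57,857.28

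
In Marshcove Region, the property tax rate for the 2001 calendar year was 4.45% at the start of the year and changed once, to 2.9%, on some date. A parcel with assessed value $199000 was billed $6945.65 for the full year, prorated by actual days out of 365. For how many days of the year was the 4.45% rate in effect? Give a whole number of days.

Let d = days at the first rate; then 365 − d days at the second rate.
$199000 × [4.45%·d + 2.9%·(365−d)] / 365 = $6945.65
Solving gives d = 139, so the new rate took effect on 20 May 2001.

139 days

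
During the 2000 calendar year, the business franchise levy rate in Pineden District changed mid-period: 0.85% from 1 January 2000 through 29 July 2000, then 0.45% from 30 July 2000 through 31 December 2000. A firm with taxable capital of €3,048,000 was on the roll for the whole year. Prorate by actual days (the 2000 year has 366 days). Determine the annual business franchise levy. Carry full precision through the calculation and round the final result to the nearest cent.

1 January – 29 July 2000: 211 days at 0.85% → €3,048,000 × 0.85% × 211/366 = €14,936.0328
30 July – 31 December 2000: 155 days at 0.45% → €3,048,000 × 0.45% × 155/366 = €5,808.6885
Total = €20,744.7213

€20,744.72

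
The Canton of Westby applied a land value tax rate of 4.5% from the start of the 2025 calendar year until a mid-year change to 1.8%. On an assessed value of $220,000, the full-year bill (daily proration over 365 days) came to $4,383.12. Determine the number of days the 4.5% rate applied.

26 days

Let d = days at the first rate; then 365 − d days at the second rate.
$220,000 × [4.5%·d + 1.8%·(365−d)] / 365 = $4,383.12
Solving gives d = 26, so the new rate took effect on 27 Jan 2025.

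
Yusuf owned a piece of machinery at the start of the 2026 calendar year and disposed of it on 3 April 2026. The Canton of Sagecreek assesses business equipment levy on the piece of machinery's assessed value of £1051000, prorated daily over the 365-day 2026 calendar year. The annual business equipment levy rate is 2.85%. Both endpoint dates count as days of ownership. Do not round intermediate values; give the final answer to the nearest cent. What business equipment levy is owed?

£7631.99

Days held (1 January – 3 April 2026): 93 out of 365
Tax = £1051000 × 2.85% × 93/365 = £7631.9877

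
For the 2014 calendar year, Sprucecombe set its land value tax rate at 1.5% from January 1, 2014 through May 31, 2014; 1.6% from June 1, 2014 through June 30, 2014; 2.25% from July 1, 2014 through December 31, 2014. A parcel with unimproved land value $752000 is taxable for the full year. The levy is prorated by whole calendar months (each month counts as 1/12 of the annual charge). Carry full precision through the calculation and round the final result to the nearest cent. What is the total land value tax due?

January 1 – May 31, 2014: 5 months at 1.5% → $752000 × 1.5% × 5/12 = $4700.0000
June 1 – June 30, 2014: 1 month at 1.6% → $752000 × 1.6% × 1/12 = $1002.6667
July 1 – December 31, 2014: 6 months at 2.25% → $752000 × 2.25% × 6/12 = $8460.0000
Total = $14162.6667

$14162.67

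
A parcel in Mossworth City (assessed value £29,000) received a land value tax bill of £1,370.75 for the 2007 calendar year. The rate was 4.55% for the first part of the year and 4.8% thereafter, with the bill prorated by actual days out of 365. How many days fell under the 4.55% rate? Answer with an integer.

Let d = days at the first rate; then 365 − d days at the second rate.
£29,000 × [4.55%·d + 4.8%·(365−d)] / 365 = £1,370.75
Solving gives d = 107, so the new rate took effect on 18 Apr 2007.

107 days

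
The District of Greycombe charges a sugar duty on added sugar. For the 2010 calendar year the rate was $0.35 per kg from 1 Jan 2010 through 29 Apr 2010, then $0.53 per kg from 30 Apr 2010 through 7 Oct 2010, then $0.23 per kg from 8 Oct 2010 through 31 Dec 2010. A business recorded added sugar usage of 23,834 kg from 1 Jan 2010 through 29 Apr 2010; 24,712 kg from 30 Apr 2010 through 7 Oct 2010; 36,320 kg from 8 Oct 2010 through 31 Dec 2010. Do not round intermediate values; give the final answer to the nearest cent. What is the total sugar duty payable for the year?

$29,792.86

1 Jan – 29 Apr 2010: 23,834 kg at $0.35/kg → $8,341.90
30 Apr – 7 Oct 2010: 24,712 kg at $0.53/kg → $13,097.36
8 Oct – 31 Dec 2010: 36,320 kg at $0.23/kg → $8,353.60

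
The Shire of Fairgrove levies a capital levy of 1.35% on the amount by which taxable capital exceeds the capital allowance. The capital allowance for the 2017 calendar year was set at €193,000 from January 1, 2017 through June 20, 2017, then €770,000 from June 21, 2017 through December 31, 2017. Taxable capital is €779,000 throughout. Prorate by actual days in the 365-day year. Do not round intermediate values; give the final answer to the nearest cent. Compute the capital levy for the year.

January 1 – June 20, 2017: 171 days, exemption €193,000 → (€779,000 − €193,000) × 1.35% × 171/365 = €3,706.2493
June 21 – December 31, 2017: 194 days, exemption €770,000 → (€779,000 − €770,000) × 1.35% × 194/365 = €64.5781
Total = €3,770.8274

€3,770.83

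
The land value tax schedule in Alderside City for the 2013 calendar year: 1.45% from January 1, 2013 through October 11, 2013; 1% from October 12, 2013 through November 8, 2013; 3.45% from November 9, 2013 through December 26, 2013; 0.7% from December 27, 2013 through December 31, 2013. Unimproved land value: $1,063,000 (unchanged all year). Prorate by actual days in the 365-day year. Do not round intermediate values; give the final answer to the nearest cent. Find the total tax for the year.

$17,733.17

January 1 – October 11, 2013: 284 days at 1.45% → $1,063,000 × 1.45% × 284/365 = $11,992.9699
October 12 – November 8, 2013: 28 days at 1% → $1,063,000 × 1% × 28/365 = $815.4521
November 9 – December 26, 2013: 48 days at 3.45% → $1,063,000 × 3.45% × 48/365 = $4,822.8164
December 27 – December 31, 2013: 5 days at 0.7% → $1,063,000 × 0.7% × 5/365 = $101.9315
Total = $17,733.1699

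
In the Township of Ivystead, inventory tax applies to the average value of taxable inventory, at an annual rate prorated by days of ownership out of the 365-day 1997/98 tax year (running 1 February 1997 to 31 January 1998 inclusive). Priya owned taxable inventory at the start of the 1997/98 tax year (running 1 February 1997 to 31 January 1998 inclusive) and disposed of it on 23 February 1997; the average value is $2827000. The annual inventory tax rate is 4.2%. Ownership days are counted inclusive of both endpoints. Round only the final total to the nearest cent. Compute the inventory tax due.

$7481.87

Days held (1 February – 23 February 1997): 23 out of 365
Tax = $2827000 × 4.2% × 23/365 = $7481.8685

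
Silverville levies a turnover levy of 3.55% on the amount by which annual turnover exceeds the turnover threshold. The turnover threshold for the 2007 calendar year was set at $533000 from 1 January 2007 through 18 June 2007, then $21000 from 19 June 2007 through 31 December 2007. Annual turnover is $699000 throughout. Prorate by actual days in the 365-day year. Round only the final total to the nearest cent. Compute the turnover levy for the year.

1 January – 18 June 2007: 169 days, exemption $533000 → ($699000 − $533000) × 3.55% × 169/365 = $2728.5397
19 June – 31 December 2007: 196 days, exemption $21000 → ($699000 − $21000) × 3.55% × 196/365 = $12924.7233
Total = $15653.2630

$15653.26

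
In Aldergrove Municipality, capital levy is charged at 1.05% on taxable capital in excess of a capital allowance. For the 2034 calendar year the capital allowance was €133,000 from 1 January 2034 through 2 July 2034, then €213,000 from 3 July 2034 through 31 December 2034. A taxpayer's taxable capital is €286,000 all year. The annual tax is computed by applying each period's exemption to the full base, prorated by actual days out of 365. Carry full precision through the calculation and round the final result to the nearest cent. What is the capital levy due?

€1,187.65

1 January – 2 July 2034: 183 days, exemption €133,000 → (€286,000 − €133,000) × 1.05% × 183/365 = €805.4507
3 July – 31 December 2034: 182 days, exemption €213,000 → (€286,000 − €213,000) × 1.05% × 182/365 = €382.2000
Total = €1,187.6507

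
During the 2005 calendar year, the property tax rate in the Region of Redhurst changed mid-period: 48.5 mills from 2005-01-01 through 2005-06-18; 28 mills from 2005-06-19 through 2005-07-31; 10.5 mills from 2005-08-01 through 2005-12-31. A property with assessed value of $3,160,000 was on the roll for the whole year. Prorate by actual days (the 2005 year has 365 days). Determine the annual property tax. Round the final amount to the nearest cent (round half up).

$95,293.48

2005-01-01 to 2005-06-18: 169 days at 48.5 mills → $3,160,000 × 4.85% × 169/365 = $70,961.4795
2005-06-19 to 2005-07-31: 43 days at 28 mills → $3,160,000 × 2.8% × 43/365 = $10,423.6712
2005-08-01 to 2005-12-31: 153 days at 10.5 mills → $3,160,000 × 1.05% × 153/365 = $13,908.3288
Total = $95,293.4795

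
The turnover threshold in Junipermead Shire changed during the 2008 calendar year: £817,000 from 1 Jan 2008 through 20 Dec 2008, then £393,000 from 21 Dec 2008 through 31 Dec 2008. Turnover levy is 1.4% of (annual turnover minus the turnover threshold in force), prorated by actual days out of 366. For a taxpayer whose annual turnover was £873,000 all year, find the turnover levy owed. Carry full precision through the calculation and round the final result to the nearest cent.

£962.40

1 Jan – 20 Dec 2008: 355 days, exemption £817,000 → (£873,000 − £817,000) × 1.4% × 355/366 = £760.4372
21 Dec – 31 Dec 2008: 11 days, exemption £393,000 → (£873,000 − £393,000) × 1.4% × 11/366 = £201.9672
Total = £962.4044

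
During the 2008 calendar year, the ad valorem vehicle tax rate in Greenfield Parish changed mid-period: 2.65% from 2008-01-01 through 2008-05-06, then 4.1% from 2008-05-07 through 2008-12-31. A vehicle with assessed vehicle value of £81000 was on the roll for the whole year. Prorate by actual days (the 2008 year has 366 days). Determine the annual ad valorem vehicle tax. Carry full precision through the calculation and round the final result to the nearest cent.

£2913.45

2008-01-01 to 2008-05-06: 127 days at 2.65% → £81000 × 2.65% × 127/366 = £744.8238
2008-05-07 to 2008-12-31: 239 days at 4.1% → £81000 × 4.1% × 239/366 = £2168.6311
Total = £2913.4549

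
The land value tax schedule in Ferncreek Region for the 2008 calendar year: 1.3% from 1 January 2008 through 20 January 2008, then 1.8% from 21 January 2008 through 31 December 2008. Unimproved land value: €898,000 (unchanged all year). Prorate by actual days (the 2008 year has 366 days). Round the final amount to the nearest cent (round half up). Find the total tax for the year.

€15,918.64

1 January – 20 January 2008: 20 days at 1.3% → €898,000 × 1.3% × 20/366 = €637.9235
21 January – 31 December 2008: 346 days at 1.8% → €898,000 × 1.8% × 346/366 = €15,280.7213
Total = €15,918.6448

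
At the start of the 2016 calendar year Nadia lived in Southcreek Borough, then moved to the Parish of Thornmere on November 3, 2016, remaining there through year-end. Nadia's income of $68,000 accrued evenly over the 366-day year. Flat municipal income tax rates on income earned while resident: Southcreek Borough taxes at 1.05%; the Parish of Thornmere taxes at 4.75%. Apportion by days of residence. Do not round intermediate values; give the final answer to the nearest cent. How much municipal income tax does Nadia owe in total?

$1,119.58

Southcreek Borough, January 1 – November 2, 2016: 307 days → $68,000 × 1.05% × 307/366 = $598.9016
The Parish of Thornmere, November 3 – December 31, 2016: 59 days → $68,000 × 4.75% × 59/366 = $520.6831
Total = $1,119.5847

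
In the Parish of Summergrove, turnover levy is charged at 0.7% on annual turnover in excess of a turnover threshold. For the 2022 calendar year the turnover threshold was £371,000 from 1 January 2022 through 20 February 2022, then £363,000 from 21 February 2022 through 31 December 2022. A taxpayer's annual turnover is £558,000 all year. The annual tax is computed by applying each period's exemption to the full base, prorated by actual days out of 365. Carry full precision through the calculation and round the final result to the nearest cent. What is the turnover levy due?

£1,357.18

1 January – 20 February 2022: 51 days, exemption £371,000 → (£558,000 − £371,000) × 0.7% × 51/365 = £182.9014
21 February – 31 December 2022: 314 days, exemption £363,000 → (£558,000 − £363,000) × 0.7% × 314/365 = £1,174.2740
Total = £1,357.1753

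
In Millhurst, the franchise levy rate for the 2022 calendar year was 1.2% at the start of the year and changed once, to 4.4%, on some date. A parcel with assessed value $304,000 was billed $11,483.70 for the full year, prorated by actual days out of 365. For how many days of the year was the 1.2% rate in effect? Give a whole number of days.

71 days

Let d = days at the first rate; then 365 − d days at the second rate.
$304,000 × [1.2%·d + 4.4%·(365−d)] / 365 = $11,483.70
Solving gives d = 71, so the new rate took effect on 13 Mar 2022.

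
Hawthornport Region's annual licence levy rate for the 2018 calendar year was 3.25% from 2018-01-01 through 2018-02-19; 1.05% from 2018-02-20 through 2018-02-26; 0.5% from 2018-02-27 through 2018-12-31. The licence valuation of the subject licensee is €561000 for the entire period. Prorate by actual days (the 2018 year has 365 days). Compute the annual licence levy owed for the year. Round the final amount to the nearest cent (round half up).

€4977.53

2018-01-01 to 2018-02-19: 50 days at 3.25% → €561000 × 3.25% × 50/365 = €2497.6027
2018-02-20 to 2018-02-26: 7 days at 1.05% → €561000 × 1.05% × 7/365 = €112.9685
2018-02-27 to 2018-12-31: 308 days at 0.5% → €561000 × 0.5% × 308/365 = €2366.9589
Total = €4977.5301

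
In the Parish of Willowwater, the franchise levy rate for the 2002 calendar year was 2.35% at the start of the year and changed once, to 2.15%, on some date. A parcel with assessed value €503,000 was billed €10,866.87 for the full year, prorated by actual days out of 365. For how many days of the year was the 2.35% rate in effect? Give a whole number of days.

19 days

Let d = days at the first rate; then 365 − d days at the second rate.
€503,000 × [2.35%·d + 2.15%·(365−d)] / 365 = €10,866.87
Solving gives d = 19, so the new rate took effect on January 20, 2002.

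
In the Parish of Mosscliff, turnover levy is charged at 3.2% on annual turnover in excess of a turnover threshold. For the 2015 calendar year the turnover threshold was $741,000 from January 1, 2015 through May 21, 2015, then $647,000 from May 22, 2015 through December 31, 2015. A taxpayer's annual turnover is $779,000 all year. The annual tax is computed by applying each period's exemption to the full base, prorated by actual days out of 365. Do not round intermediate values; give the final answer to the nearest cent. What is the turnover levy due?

January 1 – May 21, 2015: 141 days, exemption $741,000 → ($779,000 − $741,000) × 3.2% × 141/365 = $469.7425
May 22 – December 31, 2015: 224 days, exemption $647,000 → ($779,000 − $647,000) × 3.2% × 224/365 = $2,592.2630
Total = $3,062.0055

$3,062.01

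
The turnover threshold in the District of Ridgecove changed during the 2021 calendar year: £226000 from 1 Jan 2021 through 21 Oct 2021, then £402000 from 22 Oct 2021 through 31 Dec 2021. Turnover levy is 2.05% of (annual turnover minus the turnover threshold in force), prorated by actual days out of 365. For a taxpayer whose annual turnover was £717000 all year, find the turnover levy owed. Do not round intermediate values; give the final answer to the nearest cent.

1 Jan – 21 Oct 2021: 294 days, exemption £226000 → (£717000 − £226000) × 2.05% × 294/365 = £8107.5534
22 Oct – 31 Dec 2021: 71 days, exemption £402000 → (£717000 − £402000) × 2.05% × 71/365 = £1256.1164
Total = £9363.6699

£9363.67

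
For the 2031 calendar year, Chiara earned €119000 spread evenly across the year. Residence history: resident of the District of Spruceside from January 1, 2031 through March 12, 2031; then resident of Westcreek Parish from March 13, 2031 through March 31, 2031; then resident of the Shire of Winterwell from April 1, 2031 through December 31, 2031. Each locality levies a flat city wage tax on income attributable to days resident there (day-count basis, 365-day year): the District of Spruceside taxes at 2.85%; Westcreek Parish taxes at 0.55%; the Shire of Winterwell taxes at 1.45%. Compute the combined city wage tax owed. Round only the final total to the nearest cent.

The District of Spruceside, January 1 – March 12, 2031: 71 days → €119000 × 2.85% × 71/365 = €659.7164
Westcreek Parish, March 13 – March 31, 2031: 19 days → €119000 × 0.55% × 19/365 = €34.0699
The Shire of Winterwell, April 1 – December 31, 2031: 275 days → €119000 × 1.45% × 275/365 = €1300.0342
Total = €1993.8205

€1993.82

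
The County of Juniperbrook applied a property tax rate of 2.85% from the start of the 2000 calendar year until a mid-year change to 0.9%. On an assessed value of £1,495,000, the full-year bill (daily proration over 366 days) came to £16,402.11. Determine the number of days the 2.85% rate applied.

37 days

Let d = days at the first rate; then 366 − d days at the second rate.
£1,495,000 × [2.85%·d + 0.9%·(366−d)] / 366 = £16,402.11
Solving gives d = 37, so the new rate took effect on 7 Feb 2000.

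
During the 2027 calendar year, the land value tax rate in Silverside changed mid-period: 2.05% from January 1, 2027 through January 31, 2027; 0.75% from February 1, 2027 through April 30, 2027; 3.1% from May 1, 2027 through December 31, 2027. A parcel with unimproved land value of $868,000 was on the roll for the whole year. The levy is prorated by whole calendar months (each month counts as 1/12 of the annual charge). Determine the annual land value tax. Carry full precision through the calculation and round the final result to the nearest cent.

January 1 – January 31, 2027: 1 month at 2.05% → $868,000 × 2.05% × 1/12 = $1,482.8333
February 1 – April 30, 2027: 3 months at 0.75% → $868,000 × 0.75% × 3/12 = $1,627.5000
May 1 – December 31, 2027: 8 months at 3.1% → $868,000 × 3.1% × 8/12 = $17,938.6667
Total = $21,049.0000

$21,049.00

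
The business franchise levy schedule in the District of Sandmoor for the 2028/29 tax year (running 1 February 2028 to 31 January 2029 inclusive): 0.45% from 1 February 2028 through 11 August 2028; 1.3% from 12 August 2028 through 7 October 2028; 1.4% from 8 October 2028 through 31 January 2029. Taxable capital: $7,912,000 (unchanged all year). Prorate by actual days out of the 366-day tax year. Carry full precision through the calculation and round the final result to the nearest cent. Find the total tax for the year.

1 February – 11 August 2028: 193 days at 0.45% → $7,912,000 × 0.45% × 193/366 = $18,774.7869
12 August – 7 October 2028: 57 days at 1.3% → $7,912,000 × 1.3% × 57/366 = $16,018.5574
8 October 2028 – 31 January 2029: 116 days at 1.4% → $7,912,000 × 1.4% × 116/366 = $35,106.7978
Total = $69,900.1421

$69,900.14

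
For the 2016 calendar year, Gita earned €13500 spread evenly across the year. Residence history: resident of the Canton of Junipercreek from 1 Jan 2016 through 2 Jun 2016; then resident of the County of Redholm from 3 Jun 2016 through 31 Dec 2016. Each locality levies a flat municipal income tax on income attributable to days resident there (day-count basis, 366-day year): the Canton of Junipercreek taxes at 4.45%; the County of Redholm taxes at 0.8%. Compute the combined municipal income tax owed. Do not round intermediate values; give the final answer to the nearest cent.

The Canton of Junipercreek, 1 Jan – 2 Jun 2016: 154 days → €13500 × 4.45% × 154/366 = €252.7746
The County of Redholm, 3 Jun – 31 Dec 2016: 212 days → €13500 × 0.8% × 212/366 = €62.5574
Total = €315.3320

€315.33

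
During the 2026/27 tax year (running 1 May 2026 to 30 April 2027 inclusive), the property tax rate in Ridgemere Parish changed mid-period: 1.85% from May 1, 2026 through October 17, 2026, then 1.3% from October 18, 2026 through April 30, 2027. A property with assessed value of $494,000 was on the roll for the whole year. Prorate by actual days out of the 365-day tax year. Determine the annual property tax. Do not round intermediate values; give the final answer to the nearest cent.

May 1 – October 17, 2026: 170 days at 1.85% → $494,000 × 1.85% × 170/365 = $4,256.5205
October 18, 2026 – April 30, 2027: 195 days at 1.3% → $494,000 × 1.3% × 195/365 = $3,430.9315
Total = $7,687.4521

$7,687.45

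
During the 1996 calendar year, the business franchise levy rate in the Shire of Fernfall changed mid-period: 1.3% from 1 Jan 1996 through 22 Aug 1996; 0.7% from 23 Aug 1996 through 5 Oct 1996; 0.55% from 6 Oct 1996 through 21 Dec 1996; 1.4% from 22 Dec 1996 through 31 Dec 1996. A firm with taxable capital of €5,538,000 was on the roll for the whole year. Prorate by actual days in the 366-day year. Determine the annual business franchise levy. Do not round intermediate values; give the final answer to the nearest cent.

€59,412.45

1 Jan – 22 Aug 1996: 235 days at 1.3% → €5,538,000 × 1.3% × 235/366 = €46,225.6557
23 Aug – 5 Oct 1996: 44 days at 0.7% → €5,538,000 × 0.7% × 44/366 = €4,660.3934
6 Oct – 21 Dec 1996: 77 days at 0.55% → €5,538,000 × 0.55% × 77/366 = €6,408.0410
22 Dec – 31 Dec 1996: 10 days at 1.4% → €5,538,000 × 1.4% × 10/366 = €2,118.3607
Total = €59,412.4508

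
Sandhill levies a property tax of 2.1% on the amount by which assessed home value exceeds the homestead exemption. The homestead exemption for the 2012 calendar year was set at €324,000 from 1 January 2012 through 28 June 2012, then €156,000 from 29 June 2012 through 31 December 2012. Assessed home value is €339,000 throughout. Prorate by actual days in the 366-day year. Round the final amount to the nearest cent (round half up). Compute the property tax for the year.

€2,107.92

1 January – 28 June 2012: 180 days, exemption €324,000 → (€339,000 − €324,000) × 2.1% × 180/366 = €154.9180
29 June – 31 December 2012: 186 days, exemption €156,000 → (€339,000 − €156,000) × 2.1% × 186/366 = €1,953.0000
Total = €2,107.9180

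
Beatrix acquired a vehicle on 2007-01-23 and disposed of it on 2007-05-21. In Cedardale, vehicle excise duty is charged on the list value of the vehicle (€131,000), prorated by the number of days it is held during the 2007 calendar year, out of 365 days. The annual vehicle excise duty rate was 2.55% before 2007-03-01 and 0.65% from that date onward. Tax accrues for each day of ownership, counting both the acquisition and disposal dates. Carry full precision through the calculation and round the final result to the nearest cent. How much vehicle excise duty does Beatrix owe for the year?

2007-01-23 to 2007-02-28: 37 days at 2.55% → €131,000 × 2.55% × 37/365 = €338.6260
2007-03-01 to 2007-05-21: 82 days at 0.65% → €131,000 × 0.65% × 82/365 = €191.2959
Total = €529.9219

€529.92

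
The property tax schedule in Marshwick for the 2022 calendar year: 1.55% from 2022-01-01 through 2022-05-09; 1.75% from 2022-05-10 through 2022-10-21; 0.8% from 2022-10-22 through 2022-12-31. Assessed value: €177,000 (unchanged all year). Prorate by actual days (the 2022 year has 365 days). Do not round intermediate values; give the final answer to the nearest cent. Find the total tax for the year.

2022-01-01 to 2022-05-09: 129 days at 1.55% → €177,000 × 1.55% × 129/365 = €969.6205
2022-05-10 to 2022-10-21: 165 days at 1.75% → €177,000 × 1.75% × 165/365 = €1,400.2397
2022-10-22 to 2022-12-31: 71 days at 0.8% → €177,000 × 0.8% × 71/365 = €275.4411
Total = €2,645.3014

€2,645.30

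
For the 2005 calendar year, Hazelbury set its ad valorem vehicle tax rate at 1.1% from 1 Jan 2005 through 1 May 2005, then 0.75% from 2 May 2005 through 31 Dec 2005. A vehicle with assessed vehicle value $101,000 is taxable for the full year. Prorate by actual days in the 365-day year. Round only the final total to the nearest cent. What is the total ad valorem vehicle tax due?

$874.69

1 Jan – 1 May 2005: 121 days at 1.1% → $101,000 × 1.1% × 121/365 = $368.3041
2 May – 31 Dec 2005: 244 days at 0.75% → $101,000 × 0.75% × 244/365 = $506.3836
Total = $874.6877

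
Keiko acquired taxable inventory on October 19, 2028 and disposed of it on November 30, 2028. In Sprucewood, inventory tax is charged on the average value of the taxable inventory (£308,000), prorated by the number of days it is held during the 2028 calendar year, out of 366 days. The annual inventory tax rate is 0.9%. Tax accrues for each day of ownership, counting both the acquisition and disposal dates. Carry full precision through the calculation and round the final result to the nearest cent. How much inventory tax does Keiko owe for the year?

Days held (October 19 – November 30, 2028): 43 out of 366
Tax = £308,000 × 0.9% × 43/366 = £325.6721

£325.67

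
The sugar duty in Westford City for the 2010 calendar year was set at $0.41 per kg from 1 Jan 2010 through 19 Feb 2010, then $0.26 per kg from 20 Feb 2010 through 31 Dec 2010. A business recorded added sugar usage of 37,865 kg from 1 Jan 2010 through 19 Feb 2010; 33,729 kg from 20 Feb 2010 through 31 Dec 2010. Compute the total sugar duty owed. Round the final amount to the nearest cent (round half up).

$24294.19

1 Jan – 19 Feb 2010: 37,865 kg at $0.41/kg → $15524.65
20 Feb – 31 Dec 2010: 33,729 kg at $0.26/kg → $8769.54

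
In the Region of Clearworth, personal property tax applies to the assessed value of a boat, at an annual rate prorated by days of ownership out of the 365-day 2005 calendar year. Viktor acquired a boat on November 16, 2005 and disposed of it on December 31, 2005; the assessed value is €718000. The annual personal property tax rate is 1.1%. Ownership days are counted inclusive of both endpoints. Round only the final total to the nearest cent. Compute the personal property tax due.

Days held (November 16 – December 31, 2005): 46 out of 365
Tax = €718000 × 1.1% × 46/365 = €995.3644

€995.36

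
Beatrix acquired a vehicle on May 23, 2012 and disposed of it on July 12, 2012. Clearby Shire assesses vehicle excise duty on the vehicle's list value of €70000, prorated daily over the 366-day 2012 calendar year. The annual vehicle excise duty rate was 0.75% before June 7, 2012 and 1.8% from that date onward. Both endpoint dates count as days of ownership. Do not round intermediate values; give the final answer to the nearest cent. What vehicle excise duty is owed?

May 23 – June 6, 2012: 15 days at 0.75% → €70000 × 0.75% × 15/366 = €21.5164
June 7 – July 12, 2012: 36 days at 1.8% → €70000 × 1.8% × 36/366 = €123.9344
Total = €145.4508

€145.45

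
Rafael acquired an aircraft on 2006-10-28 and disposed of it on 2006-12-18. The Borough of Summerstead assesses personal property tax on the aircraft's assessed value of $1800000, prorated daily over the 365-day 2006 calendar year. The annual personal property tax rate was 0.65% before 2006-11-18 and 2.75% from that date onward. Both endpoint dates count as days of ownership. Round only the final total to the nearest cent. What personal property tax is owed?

$4877.26

2006-10-28 to 2006-11-17: 21 days at 0.65% → $1800000 × 0.65% × 21/365 = $673.1507
2006-11-18 to 2006-12-18: 31 days at 2.75% → $1800000 × 2.75% × 31/365 = $4204.1096
Total = $4877.2603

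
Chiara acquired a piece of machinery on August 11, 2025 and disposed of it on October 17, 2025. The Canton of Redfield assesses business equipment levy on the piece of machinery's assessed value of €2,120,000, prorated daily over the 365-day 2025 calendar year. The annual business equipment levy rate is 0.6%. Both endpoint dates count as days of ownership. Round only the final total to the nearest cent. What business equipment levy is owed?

Days held (August 11 – October 17, 2025): 68 out of 365
Tax = €2,120,000 × 0.6% × 68/365 = €2,369.7534

€2,369.75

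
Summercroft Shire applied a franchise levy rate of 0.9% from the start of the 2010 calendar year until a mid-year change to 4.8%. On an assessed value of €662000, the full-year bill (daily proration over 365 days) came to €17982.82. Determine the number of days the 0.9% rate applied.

Let d = days at the first rate; then 365 − d days at the second rate.
€662000 × [0.9%·d + 4.8%·(365−d)] / 365 = €17982.82
Solving gives d = 195, so the new rate took effect on 15 Jul 2010.

195 days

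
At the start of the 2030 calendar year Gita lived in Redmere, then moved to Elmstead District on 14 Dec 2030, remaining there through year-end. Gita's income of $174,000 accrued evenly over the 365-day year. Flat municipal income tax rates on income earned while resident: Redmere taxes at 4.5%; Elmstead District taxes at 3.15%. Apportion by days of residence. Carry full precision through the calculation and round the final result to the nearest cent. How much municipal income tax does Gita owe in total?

$7,714.16

Redmere, 1 Jan – 13 Dec 2030: 347 days → $174,000 × 4.5% × 347/365 = $7,443.8630
Elmstead District, 14 Dec – 31 Dec 2030: 18 days → $174,000 × 3.15% × 18/365 = $270.2959
Total = $7,714.1589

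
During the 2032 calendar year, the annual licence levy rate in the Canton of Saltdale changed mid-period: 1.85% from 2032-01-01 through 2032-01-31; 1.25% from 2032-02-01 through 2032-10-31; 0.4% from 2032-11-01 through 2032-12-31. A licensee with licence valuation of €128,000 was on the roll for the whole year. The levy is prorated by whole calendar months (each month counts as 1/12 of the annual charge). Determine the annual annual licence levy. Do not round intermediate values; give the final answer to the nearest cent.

2032-01-01 to 2032-01-31: 1 month at 1.85% → €128,000 × 1.85% × 1/12 = €197.3333
2032-02-01 to 2032-10-31: 9 months at 1.25% → €128,000 × 1.25% × 9/12 = €1,200.0000
2032-11-01 to 2032-12-31: 2 months at 0.4% → €128,000 × 0.4% × 2/12 = €85.3333
Total = €1,482.6667

€1,482.67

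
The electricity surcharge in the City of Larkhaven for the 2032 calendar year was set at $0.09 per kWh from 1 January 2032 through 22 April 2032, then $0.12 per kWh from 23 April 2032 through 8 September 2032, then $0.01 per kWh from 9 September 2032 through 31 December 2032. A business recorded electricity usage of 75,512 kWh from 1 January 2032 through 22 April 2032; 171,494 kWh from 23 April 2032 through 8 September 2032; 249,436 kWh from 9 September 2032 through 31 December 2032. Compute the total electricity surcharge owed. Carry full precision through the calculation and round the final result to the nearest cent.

$29,869.72

1 January – 22 April 2032: 75,512 kWh at $0.09/kWh → $6,796.08
23 April – 8 September 2032: 171,494 kWh at $0.12/kWh → $20,579.28
9 September – 31 December 2032: 249,436 kWh at $0.01/kWh → $2,494.36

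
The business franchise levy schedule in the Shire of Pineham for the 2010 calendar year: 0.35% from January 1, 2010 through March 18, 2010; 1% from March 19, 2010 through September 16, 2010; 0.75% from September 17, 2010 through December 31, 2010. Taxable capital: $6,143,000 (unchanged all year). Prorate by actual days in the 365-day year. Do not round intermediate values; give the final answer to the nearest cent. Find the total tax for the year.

January 1 – March 18, 2010: 77 days at 0.35% → $6,143,000 × 0.35% × 77/365 = $4,535.7219
March 19 – September 16, 2010: 182 days at 1% → $6,143,000 × 1% × 182/365 = $30,630.8493
September 17 – December 31, 2010: 106 days at 0.75% → $6,143,000 × 0.75% × 106/365 = $13,379.9589
Total = $48,546.5301

$48,546.53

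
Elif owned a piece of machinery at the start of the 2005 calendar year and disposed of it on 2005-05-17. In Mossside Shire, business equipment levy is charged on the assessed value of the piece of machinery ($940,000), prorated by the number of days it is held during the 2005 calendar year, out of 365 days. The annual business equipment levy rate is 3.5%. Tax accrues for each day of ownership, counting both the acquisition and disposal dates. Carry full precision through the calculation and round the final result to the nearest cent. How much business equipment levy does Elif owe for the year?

Days held (2005-01-01 to 2005-05-17): 137 out of 365
Tax = $940,000 × 3.5% × 137/365 = $12,348.7671

$12,348.77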